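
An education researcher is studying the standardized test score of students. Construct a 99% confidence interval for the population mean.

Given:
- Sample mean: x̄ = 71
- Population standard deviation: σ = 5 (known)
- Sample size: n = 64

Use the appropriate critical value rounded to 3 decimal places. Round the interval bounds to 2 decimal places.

The population standard deviation σ is known, so use a z-interval (standard normal critical value).

For 99% confidence, z* = 2.576 (from standard normal table)

Standard error: SE = σ/√n = 5/√64 = 0.625000

Margin of error: E = z* × SE = 2.576 × 0.625000 = 1.6100

Z-interval: x̄ ± E = 71 ± 1.6100 = (69.3900, 72.6100)

Rounded to 2 decimal places:

(69.39, 72.61)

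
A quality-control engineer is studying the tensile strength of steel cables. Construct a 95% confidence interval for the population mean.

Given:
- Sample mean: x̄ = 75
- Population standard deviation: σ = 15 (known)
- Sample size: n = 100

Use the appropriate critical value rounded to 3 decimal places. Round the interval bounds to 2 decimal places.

The population standard deviation σ is known, so use a z-interval (standard normal critical value).

For 95% confidence, z* = 1.96 (from standard normal table)

Standard error: SE = σ/√n = 15/√100 = 1.500000

Margin of error: E = z* × SE = 1.96 × 1.500000 = 2.9400

Z-interval: x̄ ± E = 75 ± 2.9400 = (72.0600, 77.9400)

Rounded to 2 decimal places:

(72.06, 77.94)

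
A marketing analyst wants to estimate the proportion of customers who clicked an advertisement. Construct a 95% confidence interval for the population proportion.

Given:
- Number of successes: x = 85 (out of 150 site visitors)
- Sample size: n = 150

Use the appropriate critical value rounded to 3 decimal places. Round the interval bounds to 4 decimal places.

Sample proportion: p̂ = 85/150 = 0.566667

Check conditions for normal approximation:
  np̂ = 85 ≥ 10 ✓
  n(1-p̂) = 65 ≥ 10 ✓

The sample is large enough, so use a z-interval (normal approximation) for the proportion.

For 95% confidence, z* = 1.96 (from standard normal table)

Standard error: SE = √(p̂(1-p̂)/n) = √(0.566667×0.433333/150) = 0.04046031

Margin of error: E = z* × SE = 1.96 × 0.04046031 = 0.079302

Z-interval: p̂ ± E = 0.566667 ± 0.079302 = (0.487364, 0.645969)

Rounded to 4 decimal places:

(0.4874, 0.6460)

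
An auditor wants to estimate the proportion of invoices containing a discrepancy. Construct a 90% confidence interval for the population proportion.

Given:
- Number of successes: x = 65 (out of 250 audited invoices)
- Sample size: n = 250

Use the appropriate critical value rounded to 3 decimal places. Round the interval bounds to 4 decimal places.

Sample proportion: p̂ = 65/250 = 0.260000

Check conditions for normal approximation:
  np̂ = 65 ≥ 10 ✓
  n(1-p̂) = 185 ≥ 10 ✓

The sample is large enough, so use a z-interval (normal approximation) for the proportion.

For 90% confidence, z* = 1.645 (from standard normal table)

Standard error: SE = √(p̂(1-p̂)/n) = √(0.260000×0.740000/250) = 0.02774167

Margin of error: E = z* × SE = 1.645 × 0.02774167 = 0.045635

Z-interval: p̂ ± E = 0.260000 ± 0.045635 = (0.214365, 0.305635)

Rounded to 4 decimal places:

(0.2144, 0.3056)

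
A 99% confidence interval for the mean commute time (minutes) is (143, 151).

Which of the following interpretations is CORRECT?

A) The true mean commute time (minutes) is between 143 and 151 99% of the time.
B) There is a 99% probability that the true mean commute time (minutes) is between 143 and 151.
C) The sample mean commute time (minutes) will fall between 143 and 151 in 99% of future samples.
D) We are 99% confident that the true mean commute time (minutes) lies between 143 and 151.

A confidence interval represents our confidence in the procedure, not a probability statement about the parameter.

Key concept: If we repeated this sampling process many times and computed a 99% CI each time, about 99% of those intervals would contain the true population parameter.

For this specific interval (143, 151):
- Midpoint (point estimate): 147
- Margin of error: 4

The correct interpretation is the one stating confidence that the true parameter lies in the interval — option D.

D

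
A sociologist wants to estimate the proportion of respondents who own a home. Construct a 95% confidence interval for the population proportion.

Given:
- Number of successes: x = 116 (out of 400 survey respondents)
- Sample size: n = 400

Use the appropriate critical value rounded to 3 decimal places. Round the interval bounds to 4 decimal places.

Sample proportion: p̂ = 116/400 = 0.290000

Check conditions for normal approximation:
  np̂ = 116 ≥ 10 ✓
  n(1-p̂) = 284 ≥ 10 ✓

The sample is large enough, so use a z-interval (normal approximation) for the proportion.

For 95% confidence, z* = 1.96 (from standard normal table)

Standard error: SE = √(p̂(1-p̂)/n) = √(0.290000×0.710000/400) = 0.02268810

Margin of error: E = z* × SE = 1.96 × 0.02268810 = 0.044469

Z-interval: p̂ ± E = 0.290000 ± 0.044469 = (0.245531, 0.334469)

Rounded to 4 decimal places:

(0.2455, 0.3345)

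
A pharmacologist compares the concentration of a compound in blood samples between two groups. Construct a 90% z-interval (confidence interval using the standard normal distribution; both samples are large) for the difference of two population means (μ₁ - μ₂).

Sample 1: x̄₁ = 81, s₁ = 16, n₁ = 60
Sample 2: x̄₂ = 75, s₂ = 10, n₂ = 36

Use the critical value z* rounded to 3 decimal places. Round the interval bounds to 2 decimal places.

Both samples are large (n₁ = 60 ≥ 30, n₂ = 36 ≥ 30), so a z-interval for the difference of means applies.

Point estimate: x̄₁ - x̄₂ = 81 - 75 = 6

Standard error: SE = √(s₁²/n₁ + s₂²/n₂)
= √(16²/60 + 10²/36)
= √(4.266667 + 2.777778)
= 2.654137

For 90% confidence, z* = 1.645 (from standard normal table)
Margin of error: E = z* × SE = 1.645 × 2.654137 = 4.3661

Z-interval: (x̄₁ - x̄₂) ± E = 6 ± 4.3661 = (1.6339, 10.3661)

Rounded to 2 decimal places:

(1.63, 10.37)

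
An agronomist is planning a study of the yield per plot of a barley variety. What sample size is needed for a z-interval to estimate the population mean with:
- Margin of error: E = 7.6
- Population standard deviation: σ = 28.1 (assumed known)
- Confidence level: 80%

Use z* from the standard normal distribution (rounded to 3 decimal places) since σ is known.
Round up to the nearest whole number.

Using z* since population σ is known (z-interval formula).

For 80% confidence, z* = 1.282 (from standard normal table)

Sample size formula for z-interval: n = (z*σ/E)²

n = (1.282 × 28.1 / 7.6)²
  = (4.740026)²
  = 22.4678

Round up to the nearest whole number: n = 23

23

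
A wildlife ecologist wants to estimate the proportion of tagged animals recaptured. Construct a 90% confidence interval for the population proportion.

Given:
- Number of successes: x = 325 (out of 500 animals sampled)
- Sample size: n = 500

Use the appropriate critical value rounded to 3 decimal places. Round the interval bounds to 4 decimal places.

Sample proportion: p̂ = 325/500 = 0.650000

Check conditions for normal approximation:
  np̂ = 325 ≥ 10 ✓
  n(1-p̂) = 175 ≥ 10 ✓

The sample is large enough, so use a z-interval (normal approximation) for the proportion.

For 90% confidence, z* = 1.645 (from standard normal table)

Standard error: SE = √(p̂(1-p̂)/n) = √(0.650000×0.350000/500) = 0.02133073

Margin of error: E = z* × SE = 1.645 × 0.02133073 = 0.035089

Z-interval: p̂ ± E = 0.650000 ± 0.035089 = (0.614911, 0.685089)

Rounded to 4 decimal places:

(0.6149, 0.6851)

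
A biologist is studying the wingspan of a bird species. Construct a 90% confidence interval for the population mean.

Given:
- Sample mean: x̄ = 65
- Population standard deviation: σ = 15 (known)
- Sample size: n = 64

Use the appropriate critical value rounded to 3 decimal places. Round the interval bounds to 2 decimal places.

The population standard deviation σ is known, so use a z-interval (standard normal critical value).

For 90% confidence, z* = 1.645 (from standard normal table)

Standard error: SE = σ/√n = 15/√64 = 1.875000

Margin of error: E = z* × SE = 1.645 × 1.875000 = 3.0844

Z-interval: x̄ ± E = 65 ± 3.0844 = (61.9156, 68.0844)

Rounded to 2 decimal places:

(61.92, 68.08)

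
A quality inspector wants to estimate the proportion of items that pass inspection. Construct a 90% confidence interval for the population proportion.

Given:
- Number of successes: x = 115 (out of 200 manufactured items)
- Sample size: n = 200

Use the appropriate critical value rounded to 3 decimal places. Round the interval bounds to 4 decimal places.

Sample proportion: p̂ = 115/200 = 0.575000

Check conditions for normal approximation:
  np̂ = 115 ≥ 10 ✓
  n(1-p̂) = 85 ≥ 10 ✓

The sample is large enough, so use a z-interval (normal approximation) for the proportion.

For 90% confidence, z* = 1.645 (from standard normal table)

Standard error: SE = √(p̂(1-p̂)/n) = √(0.575000×0.425000/200) = 0.03495533

Margin of error: E = z* × SE = 1.645 × 0.03495533 = 0.057502

Z-interval: p̂ ± E = 0.575000 ± 0.057502 = (0.517498, 0.632502)

Rounded to 4 decimal places:

(0.5175, 0.6325)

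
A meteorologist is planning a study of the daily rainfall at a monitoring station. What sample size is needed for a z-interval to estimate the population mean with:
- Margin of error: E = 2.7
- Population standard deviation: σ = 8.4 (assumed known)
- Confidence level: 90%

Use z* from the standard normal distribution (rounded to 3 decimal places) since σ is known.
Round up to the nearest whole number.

Using z* since population σ is known (z-interval formula).

For 90% confidence, z* = 1.645 (from standard normal table)

Sample size formula for z-interval: n = (z*σ/E)²

n = (1.645 × 8.4 / 2.7)²
  = (5.117778)²
  = 26.1916

Round up to the nearest whole number: n = 27

27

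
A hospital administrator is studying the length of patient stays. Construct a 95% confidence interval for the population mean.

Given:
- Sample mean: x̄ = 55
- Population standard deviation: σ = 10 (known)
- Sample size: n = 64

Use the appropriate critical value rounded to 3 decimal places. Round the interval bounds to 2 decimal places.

The population standard deviation σ is known, so use a z-interval (standard normal critical value).

For 95% confidence, z* = 1.96 (from standard normal table)

Standard error: SE = σ/√n = 10/√64 = 1.250000

Margin of error: E = z* × SE = 1.96 × 1.250000 = 2.4500

Z-interval: x̄ ± E = 55 ± 2.4500 = (52.5500, 57.4500)

Rounded to 2 decimal places:

(52.55, 57.45)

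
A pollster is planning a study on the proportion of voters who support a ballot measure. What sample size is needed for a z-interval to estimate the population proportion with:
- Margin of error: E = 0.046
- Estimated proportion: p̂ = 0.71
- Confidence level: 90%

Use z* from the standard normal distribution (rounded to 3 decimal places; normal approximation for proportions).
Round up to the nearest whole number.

Using z* for proportion z-interval (normal approximation).

For 90% confidence, z* = 1.645 (from standard normal table)

Sample size formula for proportion z-interval: n = z*²p̂(1-p̂)/E²

n = 1.645² × 0.71 × 0.29 / 0.046²
  = 2.706025 × 0.2059 / 0.002116
  = 263.3131

Round up to the nearest whole number: n = 264

264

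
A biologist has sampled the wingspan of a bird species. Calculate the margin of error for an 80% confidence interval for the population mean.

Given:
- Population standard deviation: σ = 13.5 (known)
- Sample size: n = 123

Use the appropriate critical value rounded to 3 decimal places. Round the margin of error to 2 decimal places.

The population standard deviation σ is known, so use the z-interval margin of error formula.

For 80% confidence, z* = 1.282 (from standard normal table)

Margin of error formula for z-interval: E = z* × σ/√n

E = 1.282 × 13.5/√123
  = 1.282 × 1.217254
  = 1.5605

Rounded to 2 decimal places:

1.56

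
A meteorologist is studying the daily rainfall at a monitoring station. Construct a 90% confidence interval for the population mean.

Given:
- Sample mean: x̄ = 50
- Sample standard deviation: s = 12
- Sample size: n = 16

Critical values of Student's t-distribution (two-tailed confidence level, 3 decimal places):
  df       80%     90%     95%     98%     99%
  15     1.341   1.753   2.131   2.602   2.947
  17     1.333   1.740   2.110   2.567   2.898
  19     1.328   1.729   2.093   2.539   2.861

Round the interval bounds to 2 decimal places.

The population standard deviation σ is unknown (only the sample standard deviation s is given), so use a t-interval with df = n - 1 = 16 - 1 = 15.

For 90% confidence with df = 15, t* = 1.753 (from t-table)

Standard error: SE = s/√n = 12/√16 = 3.000000

Margin of error: E = t* × SE = 1.753 × 3.000000 = 5.2590

T-interval: x̄ ± E = 50 ± 5.2590 = (44.7410, 55.2590)

Rounded to 2 decimal places:

(44.74, 55.26)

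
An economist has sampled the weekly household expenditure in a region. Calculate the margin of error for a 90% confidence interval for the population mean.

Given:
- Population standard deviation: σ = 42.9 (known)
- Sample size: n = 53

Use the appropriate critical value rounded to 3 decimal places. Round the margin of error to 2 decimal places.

The population standard deviation σ is known, so use the z-interval margin of error formula.

For 90% confidence, z* = 1.645 (from standard normal table)

Margin of error formula for z-interval: E = z* × σ/√n

E = 1.645 × 42.9/√53
  = 1.645 × 5.892768
  = 9.6936

Rounded to 2 decimal places:

9.69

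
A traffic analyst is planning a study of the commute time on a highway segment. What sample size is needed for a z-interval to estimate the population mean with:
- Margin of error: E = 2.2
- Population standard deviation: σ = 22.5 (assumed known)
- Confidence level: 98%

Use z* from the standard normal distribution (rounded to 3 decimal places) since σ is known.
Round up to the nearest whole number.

Using z* since population σ is known (z-interval formula).

For 98% confidence, z* = 2.326 (from standard normal table)

Sample size formula for z-interval: n = (z*σ/E)²

n = (2.326 × 22.5 / 2.2)²
  = (23.788636)²
  = 565.8992

Round up to the nearest whole number: n = 566

566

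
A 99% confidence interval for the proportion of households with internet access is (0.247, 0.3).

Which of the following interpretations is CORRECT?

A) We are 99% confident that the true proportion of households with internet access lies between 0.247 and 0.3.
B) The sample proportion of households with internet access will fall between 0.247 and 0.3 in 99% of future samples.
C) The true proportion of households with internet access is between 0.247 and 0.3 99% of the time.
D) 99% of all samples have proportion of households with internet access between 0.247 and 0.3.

A confidence interval represents our confidence in the procedure, not a probability statement about the parameter.

Key concept: If we repeated this sampling process many times and computed a 99% CI each time, about 99% of those intervals would contain the true population parameter.

For this specific interval (0.247, 0.3):
- Midpoint (point estimate): 0.2735
- Margin of error: 0.0265

The correct interpretation is the one stating confidence that the true parameter lies in the interval — option A.

A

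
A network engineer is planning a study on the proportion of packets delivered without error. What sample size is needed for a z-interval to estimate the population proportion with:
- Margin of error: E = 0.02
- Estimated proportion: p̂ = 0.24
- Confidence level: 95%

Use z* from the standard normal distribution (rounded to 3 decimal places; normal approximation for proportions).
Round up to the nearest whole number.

Using z* for proportion z-interval (normal approximation).

For 95% confidence, z* = 1.96 (from standard normal table)

Sample size formula for proportion z-interval: n = z*²p̂(1-p̂)/E²

n = 1.96² × 0.24 × 0.76 / 0.02²
  = 3.8416 × 0.1824 / 0.0004
  = 1751.7696

Round up to the nearest whole number: n = 1752

1752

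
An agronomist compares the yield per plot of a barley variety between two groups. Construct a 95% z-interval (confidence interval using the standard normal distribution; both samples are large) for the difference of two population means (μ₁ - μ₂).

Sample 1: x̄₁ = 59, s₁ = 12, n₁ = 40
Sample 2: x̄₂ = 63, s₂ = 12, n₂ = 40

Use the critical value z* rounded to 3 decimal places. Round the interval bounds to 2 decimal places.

Both samples are large (n₁ = 40 ≥ 30, n₂ = 40 ≥ 30), so a z-interval for the difference of means applies.

Point estimate: x̄₁ - x̄₂ = 59 - 63 = -4

Standard error: SE = √(s₁²/n₁ + s₂²/n₂)
= √(12²/40 + 12²/40)
= √(3.600000 + 3.600000)
= 2.683282

For 95% confidence, z* = 1.96 (from standard normal table)
Margin of error: E = z* × SE = 1.96 × 2.683282 = 5.2592

Z-interval: (x̄₁ - x̄₂) ± E = -4 ± 5.2592 = (-9.2592, 1.2592)

Rounded to 2 decimal places:

(-9.26, 1.26)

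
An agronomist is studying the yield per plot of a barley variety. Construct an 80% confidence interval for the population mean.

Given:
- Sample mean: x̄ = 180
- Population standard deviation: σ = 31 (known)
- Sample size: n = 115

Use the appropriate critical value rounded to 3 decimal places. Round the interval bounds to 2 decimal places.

The population standard deviation σ is known, so use a z-interval (standard normal critical value).

For 80% confidence, z* = 1.282 (from standard normal table)

Standard error: SE = σ/√n = 31/√115 = 2.890765

Margin of error: E = z* × SE = 1.282 × 2.890765 = 3.7060

Z-interval: x̄ ± E = 180 ± 3.7060 = (176.2940, 183.7060)

Rounded to 2 decimal places:

(176.29, 183.71)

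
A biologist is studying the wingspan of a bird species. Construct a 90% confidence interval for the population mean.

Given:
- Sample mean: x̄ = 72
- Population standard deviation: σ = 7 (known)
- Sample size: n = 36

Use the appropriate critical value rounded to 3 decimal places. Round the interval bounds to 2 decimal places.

The population standard deviation σ is known, so use a z-interval (standard normal critical value).

For 90% confidence, z* = 1.645 (from standard normal table)

Standard error: SE = σ/√n = 7/√36 = 1.166667

Margin of error: E = z* × SE = 1.645 × 1.166667 = 1.9192

Z-interval: x̄ ± E = 72 ± 1.9192 = (70.0808, 73.9192)

Rounded to 2 decimal places:

(70.08, 73.92)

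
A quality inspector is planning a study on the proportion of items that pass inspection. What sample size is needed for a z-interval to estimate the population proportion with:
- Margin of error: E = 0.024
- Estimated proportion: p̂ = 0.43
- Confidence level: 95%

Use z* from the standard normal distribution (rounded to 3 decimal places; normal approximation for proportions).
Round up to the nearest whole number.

Using z* for proportion z-interval (normal approximation).

For 95% confidence, z* = 1.96 (from standard normal table)

Sample size formula for proportion z-interval: n = z*²p̂(1-p̂)/E²

n = 1.96² × 0.43 × 0.57 / 0.024²
  = 3.8416 × 0.2451 / 0.000576
  = 1634.6808

Round up to the nearest whole number: n = 1635

1635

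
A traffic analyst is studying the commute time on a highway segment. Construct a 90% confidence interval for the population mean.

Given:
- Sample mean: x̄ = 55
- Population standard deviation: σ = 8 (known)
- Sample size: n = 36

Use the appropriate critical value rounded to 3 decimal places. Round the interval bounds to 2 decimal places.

The population standard deviation σ is known, so use a z-interval (standard normal critical value).

For 90% confidence, z* = 1.645 (from standard normal table)

Standard error: SE = σ/√n = 8/√36 = 1.333333

Margin of error: E = z* × SE = 1.645 × 1.333333 = 2.1933

Z-interval: x̄ ± E = 55 ± 2.1933 = (52.8067, 57.1933)

Rounded to 2 decimal places:

(52.81, 57.19)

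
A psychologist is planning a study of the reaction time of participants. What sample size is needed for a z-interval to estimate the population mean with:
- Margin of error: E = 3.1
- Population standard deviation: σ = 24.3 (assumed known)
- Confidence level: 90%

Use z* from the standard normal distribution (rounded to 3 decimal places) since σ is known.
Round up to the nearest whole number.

Using z* since population σ is known (z-interval formula).

For 90% confidence, z* = 1.645 (from standard normal table)

Sample size formula for z-interval: n = (z*σ/E)²

n = (1.645 × 24.3 / 3.1)²
  = (12.894677)²
  = 166.2727

Round up to the nearest whole number: n = 167

167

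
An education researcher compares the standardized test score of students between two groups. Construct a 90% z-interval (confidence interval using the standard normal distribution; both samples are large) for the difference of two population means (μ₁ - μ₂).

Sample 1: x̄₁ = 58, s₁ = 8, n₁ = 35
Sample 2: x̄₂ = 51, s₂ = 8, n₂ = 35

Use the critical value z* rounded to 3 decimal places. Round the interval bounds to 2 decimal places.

Both samples are large (n₁ = 35 ≥ 30, n₂ = 35 ≥ 30), so a z-interval for the difference of means applies.

Point estimate: x̄₁ - x̄₂ = 58 - 51 = 7

Standard error: SE = √(s₁²/n₁ + s₂²/n₂)
= √(8²/35 + 8²/35)
= √(1.828571 + 1.828571)
= 1.912366

For 90% confidence, z* = 1.645 (from standard normal table)
Margin of error: E = z* × SE = 1.645 × 1.912366 = 3.1458

Z-interval: (x̄₁ - x̄₂) ± E = 7 ± 3.1458 = (3.8542, 10.1458)

Rounded to 2 decimal places:

(3.85, 10.15)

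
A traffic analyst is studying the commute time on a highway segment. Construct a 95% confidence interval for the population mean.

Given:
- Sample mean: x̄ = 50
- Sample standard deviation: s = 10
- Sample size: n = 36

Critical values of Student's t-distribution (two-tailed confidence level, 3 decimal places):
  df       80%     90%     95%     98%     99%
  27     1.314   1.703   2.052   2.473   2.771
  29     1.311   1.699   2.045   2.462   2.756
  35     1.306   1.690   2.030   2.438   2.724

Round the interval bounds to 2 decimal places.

The population standard deviation σ is unknown (only the sample standard deviation s is given), so use a t-interval with df = n - 1 = 36 - 1 = 35.

For 95% confidence with df = 35, t* = 2.030 (from t-table)

Standard error: SE = s/√n = 10/√36 = 1.666667

Margin of error: E = t* × SE = 2.030 × 1.666667 = 3.3833

T-interval: x̄ ± E = 50 ± 3.3833 = (46.6167, 53.3833)

Rounded to 2 decimal places:

(46.62, 53.38)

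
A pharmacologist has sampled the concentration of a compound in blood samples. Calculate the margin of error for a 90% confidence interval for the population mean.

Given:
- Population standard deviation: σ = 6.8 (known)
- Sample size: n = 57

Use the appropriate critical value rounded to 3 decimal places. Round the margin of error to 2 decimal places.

The population standard deviation σ is known, so use the z-interval margin of error formula.

For 90% confidence, z* = 1.645 (from standard normal table)

Margin of error formula for z-interval: E = z* × σ/√n

E = 1.645 × 6.8/√57
  = 1.645 × 0.900682
  = 1.4816

Rounded to 2 decimal places:

1.48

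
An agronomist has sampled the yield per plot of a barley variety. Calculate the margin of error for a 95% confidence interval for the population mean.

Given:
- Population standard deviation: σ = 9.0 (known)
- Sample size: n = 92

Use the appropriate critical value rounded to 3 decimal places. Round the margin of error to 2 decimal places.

The population standard deviation σ is known, so use the z-interval margin of error formula.

For 95% confidence, z* = 1.96 (from standard normal table)

Margin of error formula for z-interval: E = z* × σ/√n

E = 1.96 × 9.0/√92
  = 1.96 × 0.938315
  = 1.8391

Rounded to 2 decimal places:

1.84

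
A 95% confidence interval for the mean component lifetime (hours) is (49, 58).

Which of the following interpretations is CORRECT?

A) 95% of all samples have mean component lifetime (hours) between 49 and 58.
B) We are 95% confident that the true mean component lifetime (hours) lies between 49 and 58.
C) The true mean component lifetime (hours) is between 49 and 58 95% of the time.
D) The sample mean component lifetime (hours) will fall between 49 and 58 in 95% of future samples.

A confidence interval represents our confidence in the procedure, not a probability statement about the parameter.

Key concept: If we repeated this sampling process many times and computed a 95% CI each time, about 95% of those intervals would contain the true population parameter.

For this specific interval (49, 58):
- Midpoint (point estimate): 53.5
- Margin of error: 4.5

The correct interpretation is the one stating confidence that the true parameter lies in the interval — option B.

B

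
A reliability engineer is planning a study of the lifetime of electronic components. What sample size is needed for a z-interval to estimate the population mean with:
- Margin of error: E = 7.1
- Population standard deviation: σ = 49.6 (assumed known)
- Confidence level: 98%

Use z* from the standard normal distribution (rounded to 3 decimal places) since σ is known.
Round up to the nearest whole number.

Using z* since population σ is known (z-interval formula).

For 98% confidence, z* = 2.326 (from standard normal table)

Sample size formula for z-interval: n = (z*σ/E)²

n = (2.326 × 49.6 / 7.1)²
  = (16.249239)²
  = 264.0378

Round up to the nearest whole number: n = 265

265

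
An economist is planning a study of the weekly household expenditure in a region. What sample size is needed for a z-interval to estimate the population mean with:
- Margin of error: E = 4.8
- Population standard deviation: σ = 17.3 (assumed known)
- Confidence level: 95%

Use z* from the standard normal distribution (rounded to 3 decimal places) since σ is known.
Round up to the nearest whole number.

Using z* since population σ is known (z-interval formula).

For 95% confidence, z* = 1.96 (from standard normal table)

Sample size formula for z-interval: n = (z*σ/E)²

n = (1.96 × 17.3 / 4.8)²
  = (7.064167)²
  = 49.9025

Round up to the nearest whole number: n = 50

50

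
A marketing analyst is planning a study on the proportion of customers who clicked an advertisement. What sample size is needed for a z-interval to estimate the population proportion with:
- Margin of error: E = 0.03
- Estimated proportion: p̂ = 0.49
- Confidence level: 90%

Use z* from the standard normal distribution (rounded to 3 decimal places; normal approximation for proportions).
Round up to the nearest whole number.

Using z* for proportion z-interval (normal approximation).

For 90% confidence, z* = 1.645 (from standard normal table)

Sample size formula for proportion z-interval: n = z*²p̂(1-p̂)/E²

n = 1.645² × 0.49 × 0.51 / 0.03²
  = 2.706025 × 0.2499 / 0.0009
  = 751.3729

Round up to the nearest whole number: n = 752

752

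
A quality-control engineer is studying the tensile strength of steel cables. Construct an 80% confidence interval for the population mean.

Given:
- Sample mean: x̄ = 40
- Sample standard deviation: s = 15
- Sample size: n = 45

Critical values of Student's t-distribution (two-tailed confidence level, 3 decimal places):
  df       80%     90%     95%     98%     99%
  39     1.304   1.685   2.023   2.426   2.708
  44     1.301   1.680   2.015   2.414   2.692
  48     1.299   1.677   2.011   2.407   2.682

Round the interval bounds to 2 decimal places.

The population standard deviation σ is unknown (only the sample standard deviation s is given), so use a t-interval with df = n - 1 = 45 - 1 = 44.

For 80% confidence with df = 44, t* = 1.301 (from t-table)

Standard error: SE = s/√n = 15/√45 = 2.236068

Margin of error: E = t* × SE = 1.301 × 2.236068 = 2.9091

T-interval: x̄ ± E = 40 ± 2.9091 = (37.0909, 42.9091)

Rounded to 2 decimal places:

(37.09, 42.91)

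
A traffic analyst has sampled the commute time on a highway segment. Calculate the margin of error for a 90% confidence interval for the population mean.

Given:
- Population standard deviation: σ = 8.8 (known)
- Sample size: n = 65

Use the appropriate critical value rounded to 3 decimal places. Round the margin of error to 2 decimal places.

The population standard deviation σ is known, so use the z-interval margin of error formula.

For 90% confidence, z* = 1.645 (from standard normal table)

Margin of error formula for z-interval: E = z* × σ/√n

E = 1.645 × 8.8/√65
  = 1.645 × 1.091506
  = 1.7955

Rounded to 2 decimal places:

1.80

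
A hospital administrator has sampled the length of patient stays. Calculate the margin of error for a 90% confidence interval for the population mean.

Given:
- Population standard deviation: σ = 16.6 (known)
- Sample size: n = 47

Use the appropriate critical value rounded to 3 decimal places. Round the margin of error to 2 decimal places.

The population standard deviation σ is known, so use the z-interval margin of error formula.

For 90% confidence, z* = 1.645 (from standard normal table)

Margin of error formula for z-interval: E = z* × σ/√n

E = 1.645 × 16.6/√47
  = 1.645 × 2.421359
  = 3.9831

Rounded to 2 decimal places:

3.98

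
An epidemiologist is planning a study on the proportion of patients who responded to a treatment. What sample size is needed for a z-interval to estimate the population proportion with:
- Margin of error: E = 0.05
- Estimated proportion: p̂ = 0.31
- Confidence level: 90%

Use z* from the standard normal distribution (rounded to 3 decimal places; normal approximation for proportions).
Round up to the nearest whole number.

Using z* for proportion z-interval (normal approximation).

For 90% confidence, z* = 1.645 (from standard normal table)

Sample size formula for proportion z-interval: n = z*²p̂(1-p̂)/E²

n = 1.645² × 0.31 × 0.69 / 0.05²
  = 2.706025 × 0.2139 / 0.0025
  = 231.5275

Round up to the nearest whole number: n = 232

232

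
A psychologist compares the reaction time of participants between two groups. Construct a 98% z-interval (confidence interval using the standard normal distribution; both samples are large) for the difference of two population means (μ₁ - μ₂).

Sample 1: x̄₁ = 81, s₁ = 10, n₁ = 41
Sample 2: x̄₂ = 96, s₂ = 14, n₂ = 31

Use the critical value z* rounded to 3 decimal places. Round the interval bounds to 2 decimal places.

Both samples are large (n₁ = 41 ≥ 30, n₂ = 31 ≥ 30), so a z-interval for the difference of means applies.

Point estimate: x̄₁ - x̄₂ = 81 - 96 = -15

Standard error: SE = √(s₁²/n₁ + s₂²/n₂)
= √(10²/41 + 14²/31)
= √(2.4390244 + 6.3225806)
= 2.9600009

For 98% confidence, z* = 2.326 (from standard normal table)
Margin of error: E = z* × SE = 2.326 × 2.9600009 = 6.88496

Z-interval: (x̄₁ - x̄₂) ± E = -15 ± 6.88496 = (-21.88496, -8.11504)

Rounded to 2 decimal places:

(-21.88, -8.12)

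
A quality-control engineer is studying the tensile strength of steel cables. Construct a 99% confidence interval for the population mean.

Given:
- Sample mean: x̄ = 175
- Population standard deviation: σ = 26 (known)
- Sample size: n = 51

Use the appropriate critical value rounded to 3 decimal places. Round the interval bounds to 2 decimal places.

The population standard deviation σ is known, so use a z-interval (standard normal critical value).

For 99% confidence, z* = 2.576 (from standard normal table)

Standard error: SE = σ/√n = 26/√51 = 3.640728

Margin of error: E = z* × SE = 2.576 × 3.640728 = 9.3785

Z-interval: x̄ ± E = 175 ± 9.3785 = (165.6215, 184.3785)

Rounded to 2 decimal places:

(165.62, 184.38)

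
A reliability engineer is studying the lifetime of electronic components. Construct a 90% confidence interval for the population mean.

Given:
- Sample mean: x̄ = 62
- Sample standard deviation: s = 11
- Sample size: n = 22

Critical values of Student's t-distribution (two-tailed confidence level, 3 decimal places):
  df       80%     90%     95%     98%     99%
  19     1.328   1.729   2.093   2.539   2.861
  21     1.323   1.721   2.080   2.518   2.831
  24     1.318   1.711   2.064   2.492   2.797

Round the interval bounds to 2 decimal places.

The population standard deviation σ is unknown (only the sample standard deviation s is given), so use a t-interval with df = n - 1 = 22 - 1 = 21.

For 90% confidence with df = 21, t* = 1.721 (from t-table)

Standard error: SE = s/√n = 11/√22 = 2.345208

Margin of error: E = t* × SE = 1.721 × 2.345208 = 4.0361

T-interval: x̄ ± E = 62 ± 4.0361 = (57.9639, 66.0361)

Rounded to 2 decimal places:

(57.96, 66.04)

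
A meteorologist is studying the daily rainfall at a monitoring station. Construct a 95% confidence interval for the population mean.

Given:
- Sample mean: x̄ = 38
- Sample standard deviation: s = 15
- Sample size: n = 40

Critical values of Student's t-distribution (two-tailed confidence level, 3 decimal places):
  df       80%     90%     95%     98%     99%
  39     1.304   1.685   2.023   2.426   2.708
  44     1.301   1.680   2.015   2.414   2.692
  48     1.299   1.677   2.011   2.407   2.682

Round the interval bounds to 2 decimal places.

The population standard deviation σ is unknown (only the sample standard deviation s is given), so use a t-interval with df = n - 1 = 40 - 1 = 39.

For 95% confidence with df = 39, t* = 2.023 (from t-table)

Standard error: SE = s/√n = 15/√40 = 2.371708

Margin of error: E = t* × SE = 2.023 × 2.371708 = 4.7980

T-interval: x̄ ± E = 38 ± 4.7980 = (33.2020, 42.7980)

Rounded to 2 decimal places:

(33.20, 42.80)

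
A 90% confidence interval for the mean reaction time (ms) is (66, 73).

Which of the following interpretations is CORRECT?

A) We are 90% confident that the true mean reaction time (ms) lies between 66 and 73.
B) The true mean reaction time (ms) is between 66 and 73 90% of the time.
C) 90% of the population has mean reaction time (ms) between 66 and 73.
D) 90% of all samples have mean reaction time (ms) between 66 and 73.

A confidence interval represents our confidence in the procedure, not a probability statement about the parameter.

Key concept: If we repeated this sampling process many times and computed a 90% CI each time, about 90% of those intervals would contain the true population parameter.

For this specific interval (66, 73):
- Midpoint (point estimate): 69.5
- Margin of error: 3.5

The correct interpretation is the one stating confidence that the true parameter lies in the interval — option A.

A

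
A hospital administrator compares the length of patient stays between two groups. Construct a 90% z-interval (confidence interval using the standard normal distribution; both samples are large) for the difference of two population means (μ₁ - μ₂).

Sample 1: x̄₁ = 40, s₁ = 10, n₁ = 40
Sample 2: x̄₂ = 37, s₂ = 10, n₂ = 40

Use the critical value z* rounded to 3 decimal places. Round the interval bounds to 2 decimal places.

Both samples are large (n₁ = 40 ≥ 30, n₂ = 40 ≥ 30), so a z-interval for the difference of means applies.

Point estimate: x̄₁ - x̄₂ = 40 - 37 = 3

Standard error: SE = √(s₁²/n₁ + s₂²/n₂)
= √(10²/40 + 10²/40)
= √(2.500000 + 2.500000)
= 2.236068

For 90% confidence, z* = 1.645 (from standard normal table)
Margin of error: E = z* × SE = 1.645 × 2.236068 = 3.6783

Z-interval: (x̄₁ - x̄₂) ± E = 3 ± 3.6783 = (-0.6783, 6.6783)

Rounded to 2 decimal places:

(-0.68, 6.68)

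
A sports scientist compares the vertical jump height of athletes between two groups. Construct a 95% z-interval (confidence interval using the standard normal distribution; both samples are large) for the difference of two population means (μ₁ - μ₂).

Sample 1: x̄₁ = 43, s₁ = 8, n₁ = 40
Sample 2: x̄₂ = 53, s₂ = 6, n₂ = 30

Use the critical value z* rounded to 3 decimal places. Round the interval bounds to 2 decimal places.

Both samples are large (n₁ = 40 ≥ 30, n₂ = 30 ≥ 30), so a z-interval for the difference of means applies.

Point estimate: x̄₁ - x̄₂ = 43 - 53 = -10

Standard error: SE = √(s₁²/n₁ + s₂²/n₂)
= √(8²/40 + 6²/30)
= √(1.600000 + 1.200000)
= 1.673320

For 95% confidence, z* = 1.96 (from standard normal table)
Margin of error: E = z* × SE = 1.96 × 1.673320 = 3.2797

Z-interval: (x̄₁ - x̄₂) ± E = -10 ± 3.2797 = (-13.2797, -6.7203)

Rounded to 2 decimal places:

(-13.28, -6.72)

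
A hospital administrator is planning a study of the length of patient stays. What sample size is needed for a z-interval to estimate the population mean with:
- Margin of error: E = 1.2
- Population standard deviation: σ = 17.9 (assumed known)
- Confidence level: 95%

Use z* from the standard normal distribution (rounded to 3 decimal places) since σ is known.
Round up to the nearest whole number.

Using z* since population σ is known (z-interval formula).

For 95% confidence, z* = 1.96 (from standard normal table)

Sample size formula for z-interval: n = (z*σ/E)²

n = (1.96 × 17.9 / 1.2)²
  = (29.236667)²
  = 854.7827

Round up to the nearest whole number: n = 855

855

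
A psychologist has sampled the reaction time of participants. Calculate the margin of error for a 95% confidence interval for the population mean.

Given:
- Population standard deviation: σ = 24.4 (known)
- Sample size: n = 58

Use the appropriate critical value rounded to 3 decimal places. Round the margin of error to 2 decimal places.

The population standard deviation σ is known, so use the z-interval margin of error formula.

For 95% confidence, z* = 1.96 (from standard normal table)

Margin of error formula for z-interval: E = z* × σ/√n

E = 1.96 × 24.4/√58
  = 1.96 × 3.203877
  = 6.2796

Rounded to 2 decimal places:

6.28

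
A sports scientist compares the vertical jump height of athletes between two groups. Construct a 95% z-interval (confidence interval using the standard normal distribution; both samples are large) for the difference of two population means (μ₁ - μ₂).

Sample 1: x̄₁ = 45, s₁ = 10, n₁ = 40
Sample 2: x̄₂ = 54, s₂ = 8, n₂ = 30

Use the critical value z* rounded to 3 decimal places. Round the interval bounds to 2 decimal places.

Both samples are large (n₁ = 40 ≥ 30, n₂ = 30 ≥ 30), so a z-interval for the difference of means applies.

Point estimate: x̄₁ - x̄₂ = 45 - 54 = -9

Standard error: SE = √(s₁²/n₁ + s₂²/n₂)
= √(10²/40 + 8²/30)
= √(2.500000 + 2.133333)
= 2.152518

For 95% confidence, z* = 1.96 (from standard normal table)
Margin of error: E = z* × SE = 1.96 × 2.152518 = 4.2189

Z-interval: (x̄₁ - x̄₂) ± E = -9 ± 4.2189 = (-13.2189, -4.7811)

Rounded to 2 decimal places:

(-13.22, -4.78)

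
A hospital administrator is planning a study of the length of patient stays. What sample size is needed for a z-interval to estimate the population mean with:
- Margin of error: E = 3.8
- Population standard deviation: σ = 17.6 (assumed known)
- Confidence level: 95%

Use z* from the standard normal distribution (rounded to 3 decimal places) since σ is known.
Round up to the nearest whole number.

Using z* since population σ is known (z-interval formula).

For 95% confidence, z* = 1.96 (from standard normal table)

Sample size formula for z-interval: n = (z*σ/E)²

n = (1.96 × 17.6 / 3.8)²
  = (9.077895)²
  = 82.4082

Round up to the nearest whole number: n = 83

83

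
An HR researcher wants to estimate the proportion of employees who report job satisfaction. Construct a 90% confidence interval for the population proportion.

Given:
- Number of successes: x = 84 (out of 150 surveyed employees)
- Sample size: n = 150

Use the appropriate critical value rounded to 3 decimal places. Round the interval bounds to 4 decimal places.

Sample proportion: p̂ = 84/150 = 0.560000

Check conditions for normal approximation:
  np̂ = 84 ≥ 10 ✓
  n(1-p̂) = 66 ≥ 10 ✓

The sample is large enough, so use a z-interval (normal approximation) for the proportion.

For 90% confidence, z* = 1.645 (from standard normal table)

Standard error: SE = √(p̂(1-p̂)/n) = √(0.560000×0.440000/150) = 0.04052982

Margin of error: E = z* × SE = 1.645 × 0.04052982 = 0.066672

Z-interval: p̂ ± E = 0.560000 ± 0.066672 = (0.493328, 0.626672)

Rounded to 4 decimal places:

(0.4933, 0.6267)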